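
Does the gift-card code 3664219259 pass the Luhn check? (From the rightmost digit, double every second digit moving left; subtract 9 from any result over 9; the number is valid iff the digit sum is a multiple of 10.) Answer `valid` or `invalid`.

invalid

From the right, keep odd positions and double even positions (subtract 9 from any doubled value over 9):
  doubled (positions 2,4,...): 1 9 4 3 6 → sum 23
  kept (positions 1,3,...): 9 2 1 4 6 → sum 22
Total = 45.
45 mod 10 = 5, so the number is invalid.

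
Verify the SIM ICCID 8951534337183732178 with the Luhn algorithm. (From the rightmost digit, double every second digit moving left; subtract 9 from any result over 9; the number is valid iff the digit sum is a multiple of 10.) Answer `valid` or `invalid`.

valid

From the right, keep odd positions and double even positions (subtract 9 from any doubled value over 9):
  doubled (positions 2,4,...): 5 4 5 7 5 6 6 2 9 → sum 49
  kept (positions 1,3,...): 8 1 3 3 1 3 4 5 5 8 → sum 41
Total = 90.
90 mod 10 = 0, so the number is valid.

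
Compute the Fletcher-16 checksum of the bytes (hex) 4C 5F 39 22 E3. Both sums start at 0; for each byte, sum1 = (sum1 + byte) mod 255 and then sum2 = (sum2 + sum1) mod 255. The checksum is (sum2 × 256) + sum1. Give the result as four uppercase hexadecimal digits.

CEEA

Running sums (mod 255):
  after byte 0 (4C): sum1=76, sum2=76
  after byte 1 (5F): sum1=171, sum2=247
  after byte 2 (39): sum1=228, sum2=220
  after byte 3 (22): sum1=7, sum2=227
  after byte 4 (E3): sum1=234, sum2=206
Checksum = sum2·256 + sum1 = 206·256 + 234 = 52970 = 0xCEEA.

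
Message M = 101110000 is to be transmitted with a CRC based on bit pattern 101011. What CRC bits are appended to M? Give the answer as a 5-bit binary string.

11101

Append 5 zeros: 10111000000000. Divide by 101011 (XOR where the leading bit is 1):
  pos 0: 101110 XOR 101011 = 000101
  pos 3: 101000 XOR 101011 = 000011
  pos 7: 110000 XOR 101011 = 011011
  pos 8: 110110 XOR 101011 = 011101
Remainder (last 5 bits) = 11101. This is the CRC / FCS.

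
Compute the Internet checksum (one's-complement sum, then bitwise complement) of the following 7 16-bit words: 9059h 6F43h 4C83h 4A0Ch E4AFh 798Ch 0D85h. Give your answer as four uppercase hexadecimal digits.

One's-complement addition (fold any carry out of bit 15 back into bit 0):
  0x9059 + 0x6F43 = 0x0FF9C
  0xFF9C + 0x4C83 = 0x14C1F → wrap carry → 0x4C20
  0x4C20 + 0x4A0C = 0x0962C
  0x962C + 0xE4AF = 0x17ADB → wrap carry → 0x7ADC
  0x7ADC + 0x798C = 0x0F468
  0xF468 + 0x0D85 = 0x101ED → wrap carry → 0x01EE
One's-complement sum = 0x01EE.
Checksum = ~0x01EE & 0xFFFF = 0xFE11.

FE11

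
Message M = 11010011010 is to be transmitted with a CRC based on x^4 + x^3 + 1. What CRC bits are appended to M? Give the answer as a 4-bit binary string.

Append 4 zeros: 110100110100000. Divide by 11001 (XOR where the leading bit is 1):
  pos 0: 11010 XOR 11001 = 00011
  pos 3: 11011 XOR 11001 = 00010
  pos 6: 10010 XOR 11001 = 01011
  pos 7: 10110 XOR 11001 = 01111
  pos 8: 11110 XOR 11001 = 00111
  pos 10: 11100 XOR 11001 = 00101
Remainder (last 4 bits) = 0101. This is the CRC / FCS.

0101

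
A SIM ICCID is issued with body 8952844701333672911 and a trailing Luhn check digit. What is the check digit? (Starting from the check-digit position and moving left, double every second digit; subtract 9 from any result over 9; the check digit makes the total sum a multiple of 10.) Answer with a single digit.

4

Partial digits right→left: 1 1 9 2 7 6 3 3 3 1 0 7 4 4 8 2 5 9 8
Double every second digit counting from the check-digit position (so the 1st, 3rd, 5th, ... of the partial from the right).
  doubled (with −9 where >9): 2 9 5 6 6 0 8 7 1 7 → sum 51
  kept as-is: 1 2 6 3 1 7 4 2 9 → sum 35
Total = 51 + 35 = 86.
Check digit = (10 − (86 mod 10)) mod 10 = 4.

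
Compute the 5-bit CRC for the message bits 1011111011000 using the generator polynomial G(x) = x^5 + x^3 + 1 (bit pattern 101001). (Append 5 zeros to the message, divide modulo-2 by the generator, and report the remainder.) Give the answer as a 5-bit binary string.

11110

Append 5 zeros: 101111101100000000. Divide by 101001 (XOR where the leading bit is 1):
  pos 0: 101111 XOR 101001 = 000110
  pos 3: 110101 XOR 101001 = 011100
  pos 4: 111001 XOR 101001 = 010000
  pos 5: 100000 XOR 101001 = 001001
  pos 7: 100100 XOR 101001 = 001101
  pos 9: 110100 XOR 101001 = 011101
  pos 10: 111010 XOR 101001 = 010011
  pos 11: 100110 XOR 101001 = 001111
Remainder (last 5 bits) = 11110. This is the CRC / FCS.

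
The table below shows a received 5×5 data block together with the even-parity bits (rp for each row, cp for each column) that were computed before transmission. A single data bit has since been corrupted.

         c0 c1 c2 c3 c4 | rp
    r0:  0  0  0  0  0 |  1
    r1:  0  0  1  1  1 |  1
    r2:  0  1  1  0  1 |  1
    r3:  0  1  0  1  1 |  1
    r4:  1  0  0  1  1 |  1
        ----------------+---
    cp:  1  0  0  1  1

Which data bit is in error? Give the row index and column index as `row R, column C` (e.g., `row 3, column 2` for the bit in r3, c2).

Recompute each row's even parity and compare to rp:
  r0: data parity 0, sent rp 1 → mismatch
  r1: data parity 1, sent rp 1 → ok
  r2: data parity 1, sent rp 1 → ok
  r3: data parity 1, sent rp 1 → ok
  r4: data parity 1, sent rp 1 → ok
Recompute each column's even parity and compare to cp:
  c0: data parity 1, sent cp 1 → ok
  c1: data parity 0, sent cp 0 → ok
  c2: data parity 0, sent cp 0 → ok
  c3: data parity 1, sent cp 1 → ok
  c4: data parity 0, sent cp 1 → mismatch
Exactly one row (r0) and one column (c4) fail → the flipped bit is at their intersection.

row 0, column 4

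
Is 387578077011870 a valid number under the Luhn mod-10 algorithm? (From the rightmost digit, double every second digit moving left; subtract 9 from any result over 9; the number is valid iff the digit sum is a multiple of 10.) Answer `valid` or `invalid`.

valid

From the right, keep odd positions and double even positions (subtract 9 from any doubled value over 9):
  doubled (positions 2,4,...): 5 2 0 5 7 1 7 → sum 27
  kept (positions 1,3,...): 0 8 1 7 0 7 7 3 → sum 33
Total = 60.
60 mod 10 = 0, so the number is valid.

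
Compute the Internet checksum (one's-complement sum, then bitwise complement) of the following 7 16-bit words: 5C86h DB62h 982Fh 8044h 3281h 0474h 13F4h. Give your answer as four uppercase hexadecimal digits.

64B9

One's-complement addition (fold any carry out of bit 15 back into bit 0):
  0x5C86 + 0xDB62 = 0x137E8 → wrap carry → 0x37E9
  0x37E9 + 0x982F = 0x0D018
  0xD018 + 0x8044 = 0x1505C → wrap carry → 0x505D
  0x505D + 0x3281 = 0x082DE
  0x82DE + 0x0474 = 0x08752
  0x8752 + 0x13F4 = 0x09B46
One's-complement sum = 0x9B46.
Checksum = ~0x9B46 & 0xFFFF = 0x64B9.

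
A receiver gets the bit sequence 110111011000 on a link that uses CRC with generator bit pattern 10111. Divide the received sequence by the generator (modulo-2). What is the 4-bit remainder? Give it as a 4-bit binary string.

1000

Modulo-2 division of 110111011000 by 10111:
  pos 0: 11011 XOR 10111 = 01100
  pos 1: 11001 XOR 10111 = 01110
  pos 2: 11100 XOR 10111 = 01011
  pos 3: 10111 XOR 10111 = 00000
Remainder = 1000 (nonzero — an error is detected).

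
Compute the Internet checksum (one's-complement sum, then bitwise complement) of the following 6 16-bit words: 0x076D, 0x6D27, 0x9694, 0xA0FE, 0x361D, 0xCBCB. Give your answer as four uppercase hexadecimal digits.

One's-complement addition (fold any carry out of bit 15 back into bit 0):
  0x076D + 0x6D27 = 0x07494
  0x7494 + 0x9694 = 0x10B28 → wrap carry → 0x0B29
  0x0B29 + 0xA0FE = 0x0AC27
  0xAC27 + 0x361D = 0x0E244
  0xE244 + 0xCBCB = 0x1AE0F → wrap carry → 0xAE10
One's-complement sum = 0xAE10.
Checksum = ~0xAE10 & 0xFFFF = 0x51EF.

51EF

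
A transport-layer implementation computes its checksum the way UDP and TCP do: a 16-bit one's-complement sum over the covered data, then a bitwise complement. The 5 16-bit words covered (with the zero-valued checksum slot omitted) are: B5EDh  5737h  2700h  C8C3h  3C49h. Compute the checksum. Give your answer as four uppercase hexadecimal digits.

C6CD

One's-complement addition (fold any carry out of bit 15 back into bit 0):
  0xB5ED + 0x5737 = 0x10D24 → wrap carry → 0x0D25
  0x0D25 + 0x2700 = 0x03425
  0x3425 + 0xC8C3 = 0x0FCE8
  0xFCE8 + 0x3C49 = 0x13931 → wrap carry → 0x3932
One's-complement sum = 0x3932.
Checksum = ~0x3932 & 0xFFFF = 0xC6CD.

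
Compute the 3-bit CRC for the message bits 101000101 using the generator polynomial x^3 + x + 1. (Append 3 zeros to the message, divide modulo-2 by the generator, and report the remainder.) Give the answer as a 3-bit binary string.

110

Append 3 zeros: 101000101000. Divide by 1011 (XOR where the leading bit is 1):
  pos 0: 1010 XOR 1011 = 0001
  pos 3: 1001 XOR 1011 = 0010
  pos 5: 1001 XOR 1011 = 0010
  pos 7: 1000 XOR 1011 = 0011
Remainder (last 3 bits) = 110. This is the CRC / FCS.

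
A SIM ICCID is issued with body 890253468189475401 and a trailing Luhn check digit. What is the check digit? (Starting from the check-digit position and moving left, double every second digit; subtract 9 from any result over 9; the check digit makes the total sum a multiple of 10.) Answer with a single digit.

Partial digits right→left: 1 0 4 5 7 4 9 8 1 8 6 4 3 5 2 0 9 8
Double every second digit counting from the check-digit position (so the 1st, 3rd, 5th, ... of the partial from the right).
  doubled (with −9 where >9): 2 8 5 9 2 3 6 4 9 → sum 48
  kept as-is: 0 5 4 8 8 4 5 0 8 → sum 42
Total = 48 + 42 = 90.
Check digit = (10 − (90 mod 10)) mod 10 = 0.

0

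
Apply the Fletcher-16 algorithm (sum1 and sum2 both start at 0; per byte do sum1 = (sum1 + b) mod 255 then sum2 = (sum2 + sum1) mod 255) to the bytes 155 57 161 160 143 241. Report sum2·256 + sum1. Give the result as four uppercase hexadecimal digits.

Running sums (mod 255):
  after byte 0 (155): sum1=155, sum2=155
  after byte 1 (57): sum1=212, sum2=112
  after byte 2 (161): sum1=118, sum2=230
  after byte 3 (160): sum1=23, sum2=253
  after byte 4 (143): sum1=166, sum2=164
  after byte 5 (241): sum1=152, sum2=61
Checksum = sum2·256 + sum1 = 61·256 + 152 = 15768 = 0x3D98.

3D98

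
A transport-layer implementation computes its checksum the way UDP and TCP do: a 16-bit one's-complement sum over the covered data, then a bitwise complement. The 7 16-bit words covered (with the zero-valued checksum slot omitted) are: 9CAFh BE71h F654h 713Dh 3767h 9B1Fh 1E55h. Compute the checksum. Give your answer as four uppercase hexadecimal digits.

4C70

One's-complement addition (fold any carry out of bit 15 back into bit 0):
  0x9CAF + 0xBE71 = 0x15B20 → wrap carry → 0x5B21
  0x5B21 + 0xF654 = 0x15175 → wrap carry → 0x5176
  0x5176 + 0x713D = 0x0C2B3
  0xC2B3 + 0x3767 = 0x0FA1A
  0xFA1A + 0x9B1F = 0x19539 → wrap carry → 0x953A
  0x953A + 0x1E55 = 0x0B38F
One's-complement sum = 0xB38F.
Checksum = ~0xB38F & 0xFFFF = 0x4C70.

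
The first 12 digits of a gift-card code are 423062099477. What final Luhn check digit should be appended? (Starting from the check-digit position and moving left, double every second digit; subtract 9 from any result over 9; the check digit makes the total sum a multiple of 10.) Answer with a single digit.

1

Partial digits right→left: 7 7 4 9 9 0 2 6 0 3 2 4
Double every second digit counting from the check-digit position (so the 1st, 3rd, 5th, ... of the partial from the right).
  doubled (with −9 where >9): 5 8 9 4 0 4 → sum 30
  kept as-is: 7 9 0 6 3 4 → sum 29
Total = 30 + 29 = 59.
Check digit = (10 − (59 mod 10)) mod 10 = 1.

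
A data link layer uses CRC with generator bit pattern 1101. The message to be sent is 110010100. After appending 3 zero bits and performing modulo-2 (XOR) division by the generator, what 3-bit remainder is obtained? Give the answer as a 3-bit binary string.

Append 3 zeros: 110010100000. Divide by 1101 (XOR where the leading bit is 1):
  pos 0: 1100 XOR 1101 = 0001
  pos 3: 1101 XOR 1101 = 0000
Remainder (last 3 bits) = 000. This is the CRC / FCS.

000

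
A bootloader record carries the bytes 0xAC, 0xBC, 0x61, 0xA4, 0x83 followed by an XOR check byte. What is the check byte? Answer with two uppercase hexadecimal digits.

XOR the bytes together:
  start with 0xAC
  0xAC ⊕ 0xBC = 0x10
  0x10 ⊕ 0x61 = 0x71
  0x71 ⊕ 0xA4 = 0xD5
  0xD5 ⊕ 0x83 = 0x56

56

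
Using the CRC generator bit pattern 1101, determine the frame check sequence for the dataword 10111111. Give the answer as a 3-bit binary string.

001

Append 3 zeros: 10111111000. Divide by 1101 (XOR where the leading bit is 1):
  pos 0: 1011 XOR 1101 = 0110
  pos 1: 1101 XOR 1101 = 0000
  pos 5: 1110 XOR 1101 = 0011
  pos 7: 1100 XOR 1101 = 0001
Remainder (last 3 bits) = 001. This is the CRC / FCS.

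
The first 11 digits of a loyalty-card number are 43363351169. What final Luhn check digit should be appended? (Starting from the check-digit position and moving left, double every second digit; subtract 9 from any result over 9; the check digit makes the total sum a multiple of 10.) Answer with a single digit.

Partial digits right→left: 9 6 1 1 5 3 3 6 3 3 4
Double every second digit counting from the check-digit position (so the 1st, 3rd, 5th, ... of the partial from the right).
  doubled (with −9 where >9): 9 2 1 6 6 8 → sum 32
  kept as-is: 6 1 3 6 3 → sum 19
Total = 32 + 19 = 51.
Check digit = (10 − (51 mod 10)) mod 10 = 9.

9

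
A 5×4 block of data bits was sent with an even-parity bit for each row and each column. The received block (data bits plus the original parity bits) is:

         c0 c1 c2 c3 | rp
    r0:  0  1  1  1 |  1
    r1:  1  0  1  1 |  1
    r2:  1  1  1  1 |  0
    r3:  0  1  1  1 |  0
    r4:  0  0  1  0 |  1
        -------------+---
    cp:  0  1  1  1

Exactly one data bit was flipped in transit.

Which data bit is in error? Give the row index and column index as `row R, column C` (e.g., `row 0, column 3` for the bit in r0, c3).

row 3, column 3

Recompute each row's even parity and compare to rp:
  r0: data parity 1, sent rp 1 → ok
  r1: data parity 1, sent rp 1 → ok
  r2: data parity 0, sent rp 0 → ok
  r3: data parity 1, sent rp 0 → mismatch
  r4: data parity 1, sent rp 1 → ok
Recompute each column's even parity and compare to cp:
  c0: data parity 0, sent cp 0 → ok
  c1: data parity 1, sent cp 1 → ok
  c2: data parity 1, sent cp 1 → ok
  c3: data parity 0, sent cp 1 → mismatch
Exactly one row (r3) and one column (c3) fail → the flipped bit is at their intersection.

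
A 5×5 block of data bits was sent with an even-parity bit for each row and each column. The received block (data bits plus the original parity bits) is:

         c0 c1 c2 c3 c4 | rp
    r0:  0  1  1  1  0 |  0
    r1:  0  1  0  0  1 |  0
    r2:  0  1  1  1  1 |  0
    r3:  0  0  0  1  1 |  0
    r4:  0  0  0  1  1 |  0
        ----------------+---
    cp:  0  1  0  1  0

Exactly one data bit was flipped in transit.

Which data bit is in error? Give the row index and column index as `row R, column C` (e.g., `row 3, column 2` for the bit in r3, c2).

Recompute each row's even parity and compare to rp:
  r0: data parity 1, sent rp 0 → mismatch
  r1: data parity 0, sent rp 0 → ok
  r2: data parity 0, sent rp 0 → ok
  r3: data parity 0, sent rp 0 → ok
  r4: data parity 0, sent rp 0 → ok
Recompute each column's even parity and compare to cp:
  c0: data parity 0, sent cp 0 → ok
  c1: data parity 1, sent cp 1 → ok
  c2: data parity 0, sent cp 0 → ok
  c3: data parity 0, sent cp 1 → mismatch
  c4: data parity 0, sent cp 0 → ok
Exactly one row (r0) and one column (c3) fail → the flipped bit is at their intersection.

row 0, column 3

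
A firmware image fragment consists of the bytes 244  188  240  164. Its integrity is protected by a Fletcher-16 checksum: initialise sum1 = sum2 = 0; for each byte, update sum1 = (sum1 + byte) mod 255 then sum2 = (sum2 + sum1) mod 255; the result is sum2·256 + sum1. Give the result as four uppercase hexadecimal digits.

Running sums (mod 255):
  after byte 0 (244): sum1=244, sum2=244
  after byte 1 (188): sum1=177, sum2=166
  after byte 2 (240): sum1=162, sum2=73
  after byte 3 (164): sum1=71, sum2=144
Checksum = sum2·256 + sum1 = 144·256 + 71 = 36935 = 0x9047.

9047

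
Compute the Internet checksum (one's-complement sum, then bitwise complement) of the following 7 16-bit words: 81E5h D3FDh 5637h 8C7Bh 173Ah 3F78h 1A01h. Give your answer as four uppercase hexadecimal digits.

One's-complement addition (fold any carry out of bit 15 back into bit 0):
  0x81E5 + 0xD3FD = 0x155E2 → wrap carry → 0x55E3
  0x55E3 + 0x5637 = 0x0AC1A
  0xAC1A + 0x8C7B = 0x13895 → wrap carry → 0x3896
  0x3896 + 0x173A = 0x04FD0
  0x4FD0 + 0x3F78 = 0x08F48
  0x8F48 + 0x1A01 = 0x0A949
One's-complement sum = 0xA949.
Checksum = ~0xA949 & 0xFFFF = 0x56B6.

56B6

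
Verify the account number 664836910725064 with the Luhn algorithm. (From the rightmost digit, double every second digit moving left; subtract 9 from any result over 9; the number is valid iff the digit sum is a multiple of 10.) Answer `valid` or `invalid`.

invalid

From the right, keep odd positions and double even positions (subtract 9 from any doubled value over 9):
  doubled (positions 2,4,...): 3 1 5 2 3 7 3 → sum 24
  kept (positions 1,3,...): 4 0 2 0 9 3 4 6 → sum 28
Total = 52.
52 mod 10 = 2, so the number is invalid.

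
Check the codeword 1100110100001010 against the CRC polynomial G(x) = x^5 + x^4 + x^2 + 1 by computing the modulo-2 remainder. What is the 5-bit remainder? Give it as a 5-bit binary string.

Modulo-2 division of 1100110100001010 by 110101:
  pos 0: 110011 XOR 110101 = 000110
  pos 3: 110010 XOR 110101 = 000111
  pos 6: 111000 XOR 110101 = 001101
  pos 8: 110110 XOR 110101 = 000011
Remainder = 01110 (nonzero — an error is detected).

01110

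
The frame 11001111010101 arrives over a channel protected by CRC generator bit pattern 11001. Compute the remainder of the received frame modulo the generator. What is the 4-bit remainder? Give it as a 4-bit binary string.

Modulo-2 division of 11001111010101 by 11001:
  pos 0: 11001 XOR 11001 = 00000
  pos 5: 11101 XOR 11001 = 00100
  pos 7: 10001 XOR 11001 = 01000
  pos 8: 10000 XOR 11001 = 01001
  pos 9: 10011 XOR 11001 = 01010
Remainder = 1010 (nonzero — an error is detected).

1010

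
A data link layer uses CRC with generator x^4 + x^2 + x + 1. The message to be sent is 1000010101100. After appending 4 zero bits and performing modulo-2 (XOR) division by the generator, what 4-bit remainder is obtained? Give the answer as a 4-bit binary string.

1101

Append 4 zeros: 10000101011000000. Divide by 10111 (XOR where the leading bit is 1):
  pos 0: 10000 XOR 10111 = 00111
  pos 2: 11110 XOR 10111 = 01001
  pos 3: 10011 XOR 10111 = 00100
  pos 5: 10001 XOR 10111 = 00110
  pos 7: 11010 XOR 10111 = 01101
  pos 8: 11010 XOR 10111 = 01101
  pos 9: 11010 XOR 10111 = 01101
  pos 10: 11010 XOR 10111 = 01101
  pos 11: 11010 XOR 10111 = 01101
  pos 12: 11010 XOR 10111 = 01101
Remainder (last 4 bits) = 1101. This is the CRC / FCS.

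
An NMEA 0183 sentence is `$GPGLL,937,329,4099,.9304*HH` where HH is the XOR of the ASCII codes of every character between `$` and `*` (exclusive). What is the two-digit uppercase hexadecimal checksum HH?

XOR the ASCII codes of the payload characters:
  'G' = 0x47 → acc = 0x47
  'P' = 0x50 → acc = 0x17
  'G' = 0x47 → acc = 0x50
  'L' = 0x4C → acc = 0x1C
  'L' = 0x4C → acc = 0x50
  ',' = 0x2C → acc = 0x7C
  '9' = 0x39 → acc = 0x45
  '3' = 0x33 → acc = 0x76
  '7' = 0x37 → acc = 0x41
  ',' = 0x2C → acc = 0x6D
  '3' = 0x33 → acc = 0x5E
  '2' = 0x32 → acc = 0x6C
  '9' = 0x39 → acc = 0x55
  ',' = 0x2C → acc = 0x79
  '4' = 0x34 → acc = 0x4D
  '0' = 0x30 → acc = 0x7D
  '9' = 0x39 → acc = 0x44
  '9' = 0x39 → acc = 0x7D
  ',' = 0x2C → acc = 0x51
  '.' = 0x2E → acc = 0x7F
  '9' = 0x39 → acc = 0x46
  '3' = 0x33 → acc = 0x75
  '0' = 0x30 → acc = 0x45
  '4' = 0x34 → acc = 0x71
Checksum = 0x71.

71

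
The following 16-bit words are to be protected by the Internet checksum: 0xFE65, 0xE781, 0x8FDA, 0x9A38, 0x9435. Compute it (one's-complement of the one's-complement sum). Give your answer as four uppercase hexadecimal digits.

One's-complement addition (fold any carry out of bit 15 back into bit 0):
  0xFE65 + 0xE781 = 0x1E5E6 → wrap carry → 0xE5E7
  0xE5E7 + 0x8FDA = 0x175C1 → wrap carry → 0x75C2
  0x75C2 + 0x9A38 = 0x10FFA → wrap carry → 0x0FFB
  0x0FFB + 0x9435 = 0x0A430
One's-complement sum = 0xA430.
Checksum = ~0xA430 & 0xFFFF = 0x5BCF.

5BCF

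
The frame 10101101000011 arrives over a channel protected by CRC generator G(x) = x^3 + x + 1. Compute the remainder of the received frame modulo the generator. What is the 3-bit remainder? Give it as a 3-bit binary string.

Modulo-2 division of 10101101000011 by 1011:
  pos 0: 1010 XOR 1011 = 0001
  pos 3: 1110 XOR 1011 = 0101
  pos 4: 1011 XOR 1011 = 0000
Remainder = 011 (nonzero — an error is detected).

011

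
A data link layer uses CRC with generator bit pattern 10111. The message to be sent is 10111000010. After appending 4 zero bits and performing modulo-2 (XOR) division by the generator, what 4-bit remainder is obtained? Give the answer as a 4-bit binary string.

1110

Append 4 zeros: 101110000100000. Divide by 10111 (XOR where the leading bit is 1):
  pos 0: 10111 XOR 10111 = 00000
  pos 9: 10000 XOR 10111 = 00111
Remainder (last 4 bits) = 1110. This is the CRC / FCS.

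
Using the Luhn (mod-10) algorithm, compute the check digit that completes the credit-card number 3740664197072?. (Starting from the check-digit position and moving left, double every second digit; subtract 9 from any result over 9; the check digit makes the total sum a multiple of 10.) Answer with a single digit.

Partial digits right→left: 2 7 0 7 9 1 4 6 6 0 4 7 3
Double every second digit counting from the check-digit position (so the 1st, 3rd, 5th, ... of the partial from the right).
  doubled (with −9 where >9): 4 0 9 8 3 8 6 → sum 38
  kept as-is: 7 7 1 6 0 7 → sum 28
Total = 38 + 28 = 66.
Check digit = (10 − (66 mod 10)) mod 10 = 4.

4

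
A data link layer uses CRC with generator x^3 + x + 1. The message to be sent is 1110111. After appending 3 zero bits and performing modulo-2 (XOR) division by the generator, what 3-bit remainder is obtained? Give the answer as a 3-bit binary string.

Append 3 zeros: 1110111000. Divide by 1011 (XOR where the leading bit is 1):
  pos 0: 1110 XOR 1011 = 0101
  pos 1: 1011 XOR 1011 = 0000
  pos 5: 1100 XOR 1011 = 0111
  pos 6: 1110 XOR 1011 = 0101
Remainder (last 3 bits) = 101. This is the CRC / FCS.

101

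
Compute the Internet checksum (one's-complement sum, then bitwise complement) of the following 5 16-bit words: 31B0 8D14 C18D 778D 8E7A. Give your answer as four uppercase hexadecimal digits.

79A5

One's-complement addition (fold any carry out of bit 15 back into bit 0):
  0x31B0 + 0x8D14 = 0x0BEC4
  0xBEC4 + 0xC18D = 0x18051 → wrap carry → 0x8052
  0x8052 + 0x778D = 0x0F7DF
  0xF7DF + 0x8E7A = 0x18659 → wrap carry → 0x865A
One's-complement sum = 0x865A.
Checksum = ~0x865A & 0xFFFF = 0x79A5.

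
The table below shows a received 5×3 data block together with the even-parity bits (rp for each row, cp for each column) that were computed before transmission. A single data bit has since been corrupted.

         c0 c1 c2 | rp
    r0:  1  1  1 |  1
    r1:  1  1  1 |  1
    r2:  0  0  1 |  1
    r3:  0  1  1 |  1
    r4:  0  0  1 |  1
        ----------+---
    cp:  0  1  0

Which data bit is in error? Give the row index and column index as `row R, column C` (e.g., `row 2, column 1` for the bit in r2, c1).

Recompute each row's even parity and compare to rp:
  r0: data parity 1, sent rp 1 → ok
  r1: data parity 1, sent rp 1 → ok
  r2: data parity 1, sent rp 1 → ok
  r3: data parity 0, sent rp 1 → mismatch
  r4: data parity 1, sent rp 1 → ok
Recompute each column's even parity and compare to cp:
  c0: data parity 0, sent cp 0 → ok
  c1: data parity 1, sent cp 1 → ok
  c2: data parity 1, sent cp 0 → mismatch
Exactly one row (r3) and one column (c2) fail → the flipped bit is at their intersection.

row 3, column 2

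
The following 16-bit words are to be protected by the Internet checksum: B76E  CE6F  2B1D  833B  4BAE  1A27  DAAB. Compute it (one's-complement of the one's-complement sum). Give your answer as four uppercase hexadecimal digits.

One's-complement addition (fold any carry out of bit 15 back into bit 0):
  0xB76E + 0xCE6F = 0x185DD → wrap carry → 0x85DE
  0x85DE + 0x2B1D = 0x0B0FB
  0xB0FB + 0x833B = 0x13436 → wrap carry → 0x3437
  0x3437 + 0x4BAE = 0x07FE5
  0x7FE5 + 0x1A27 = 0x09A0C
  0x9A0C + 0xDAAB = 0x174B7 → wrap carry → 0x74B8
One's-complement sum = 0x74B8.
Checksum = ~0x74B8 & 0xFFFF = 0x8B47.

8B47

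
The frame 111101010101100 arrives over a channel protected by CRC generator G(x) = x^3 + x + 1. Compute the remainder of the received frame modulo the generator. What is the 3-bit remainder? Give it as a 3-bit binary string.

000

Modulo-2 division of 111101010101100 by 1011:
  pos 0: 1111 XOR 1011 = 0100
  pos 1: 1000 XOR 1011 = 0011
  pos 3: 1110 XOR 1011 = 0101
  pos 4: 1011 XOR 1011 = 0000
  pos 9: 1011 XOR 1011 = 0000
Remainder = 000 (zero — the frame passes the CRC check).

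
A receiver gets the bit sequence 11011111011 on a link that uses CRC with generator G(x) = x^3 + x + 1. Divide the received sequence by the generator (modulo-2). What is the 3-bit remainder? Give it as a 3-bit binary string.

Modulo-2 division of 11011111011 by 1011:
  pos 0: 1101 XOR 1011 = 0110
  pos 1: 1101 XOR 1011 = 0110
  pos 2: 1101 XOR 1011 = 0110
  pos 3: 1101 XOR 1011 = 0110
  pos 4: 1101 XOR 1011 = 0110
  pos 5: 1100 XOR 1011 = 0111
  pos 6: 1111 XOR 1011 = 0100
  pos 7: 1001 XOR 1011 = 0010
Remainder = 010 (nonzero — an error is detected).

010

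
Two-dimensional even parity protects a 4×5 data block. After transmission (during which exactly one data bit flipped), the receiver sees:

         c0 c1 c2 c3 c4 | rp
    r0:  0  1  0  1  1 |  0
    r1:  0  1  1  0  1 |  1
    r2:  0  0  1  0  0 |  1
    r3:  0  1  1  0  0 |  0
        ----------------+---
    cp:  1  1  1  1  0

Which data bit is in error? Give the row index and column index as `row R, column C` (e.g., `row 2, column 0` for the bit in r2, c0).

Recompute each row's even parity and compare to rp:
  r0: data parity 1, sent rp 0 → mismatch
  r1: data parity 1, sent rp 1 → ok
  r2: data parity 1, sent rp 1 → ok
  r3: data parity 0, sent rp 0 → ok
Recompute each column's even parity and compare to cp:
  c0: data parity 0, sent cp 1 → mismatch
  c1: data parity 1, sent cp 1 → ok
  c2: data parity 1, sent cp 1 → ok
  c3: data parity 1, sent cp 1 → ok
  c4: data parity 0, sent cp 0 → ok
Exactly one row (r0) and one column (c0) fail → the flipped bit is at their intersection.

row 0, column 0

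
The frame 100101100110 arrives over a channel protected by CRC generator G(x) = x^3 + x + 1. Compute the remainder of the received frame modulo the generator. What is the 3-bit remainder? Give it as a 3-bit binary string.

Modulo-2 division of 100101100110 by 1011:
  pos 0: 1001 XOR 1011 = 0010
  pos 2: 1001 XOR 1011 = 0010
  pos 4: 1010 XOR 1011 = 0001
  pos 7: 1011 XOR 1011 = 0000
Remainder = 000 (zero — the frame passes the CRC check).

000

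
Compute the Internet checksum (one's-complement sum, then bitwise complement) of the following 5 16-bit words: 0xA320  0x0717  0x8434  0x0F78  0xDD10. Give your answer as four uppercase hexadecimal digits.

One's-complement addition (fold any carry out of bit 15 back into bit 0):
  0xA320 + 0x0717 = 0x0AA37
  0xAA37 + 0x8434 = 0x12E6B → wrap carry → 0x2E6C
  0x2E6C + 0x0F78 = 0x03DE4
  0x3DE4 + 0xDD10 = 0x11AF4 → wrap carry → 0x1AF5
One's-complement sum = 0x1AF5.
Checksum = ~0x1AF5 & 0xFFFF = 0xE50A.

E50A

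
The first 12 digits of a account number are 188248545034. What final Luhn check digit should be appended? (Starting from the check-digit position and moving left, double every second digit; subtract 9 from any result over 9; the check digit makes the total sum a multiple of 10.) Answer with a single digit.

Partial digits right→left: 4 3 0 5 4 5 8 4 2 8 8 1
Double every second digit counting from the check-digit position (so the 1st, 3rd, 5th, ... of the partial from the right).
  doubled (with −9 where >9): 8 0 8 7 4 7 → sum 34
  kept as-is: 3 5 5 4 8 1 → sum 26
Total = 34 + 26 = 60.
Check digit = (10 − (60 mod 10)) mod 10 = 0.

0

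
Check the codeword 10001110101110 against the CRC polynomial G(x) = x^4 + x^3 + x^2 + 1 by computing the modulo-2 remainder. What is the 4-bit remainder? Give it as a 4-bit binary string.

Modulo-2 division of 10001110101110 by 11101:
  pos 0: 10001 XOR 11101 = 01100
  pos 1: 11001 XOR 11101 = 00100
  pos 3: 10010 XOR 11101 = 01111
  pos 4: 11111 XOR 11101 = 00010
  pos 7: 10011 XOR 11101 = 01110
  pos 8: 11101 XOR 11101 = 00000
Remainder = 0000 (zero — the frame passes the CRC check).

0000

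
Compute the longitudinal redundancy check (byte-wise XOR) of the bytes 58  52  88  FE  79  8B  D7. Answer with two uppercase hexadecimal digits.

59

XOR the bytes together:
  start with 0x58
  0x58 ⊕ 0x52 = 0x0A
  0x0A ⊕ 0x88 = 0x82
  0x82 ⊕ 0xFE = 0x7C
  0x7C ⊕ 0x79 = 0x05
  0x05 ⊕ 0x8B = 0x8E
  0x8E ⊕ 0xD7 = 0x59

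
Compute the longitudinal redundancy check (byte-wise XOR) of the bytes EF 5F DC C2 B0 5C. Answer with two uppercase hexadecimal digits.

42

XOR the bytes together:
  start with 0xEF
  0xEF ⊕ 0x5F = 0xB0
  0xB0 ⊕ 0xDC = 0x6C
  0x6C ⊕ 0xC2 = 0xAE
  0xAE ⊕ 0xB0 = 0x1E
  0x1E ⊕ 0x5C = 0x42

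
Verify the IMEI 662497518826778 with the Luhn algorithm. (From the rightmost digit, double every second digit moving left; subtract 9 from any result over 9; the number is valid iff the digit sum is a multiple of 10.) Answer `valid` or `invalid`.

From the right, keep odd positions and double even positions (subtract 9 from any doubled value over 9):
  doubled (positions 2,4,...): 5 3 7 2 5 8 3 → sum 33
  kept (positions 1,3,...): 8 7 2 8 5 9 2 6 → sum 47
Total = 80.
80 mod 10 = 0, so the number is valid.

valid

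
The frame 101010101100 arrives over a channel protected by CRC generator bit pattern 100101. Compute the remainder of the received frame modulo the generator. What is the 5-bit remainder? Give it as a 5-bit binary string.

Modulo-2 division of 101010101100 by 100101:
  pos 0: 101010 XOR 100101 = 001111
  pos 2: 111110 XOR 100101 = 011011
  pos 3: 110111 XOR 100101 = 010010
  pos 4: 100101 XOR 100101 = 000000
Remainder = 00000 (zero — the frame passes the CRC check).

00000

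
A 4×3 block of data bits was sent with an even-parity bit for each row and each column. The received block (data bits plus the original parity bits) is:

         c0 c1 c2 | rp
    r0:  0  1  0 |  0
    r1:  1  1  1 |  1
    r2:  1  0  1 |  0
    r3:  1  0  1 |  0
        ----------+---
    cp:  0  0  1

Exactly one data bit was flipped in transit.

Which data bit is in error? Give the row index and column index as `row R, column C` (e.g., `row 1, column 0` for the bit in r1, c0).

Recompute each row's even parity and compare to rp:
  r0: data parity 1, sent rp 0 → mismatch
  r1: data parity 1, sent rp 1 → ok
  r2: data parity 0, sent rp 0 → ok
  r3: data parity 0, sent rp 0 → ok
Recompute each column's even parity and compare to cp:
  c0: data parity 1, sent cp 0 → mismatch
  c1: data parity 0, sent cp 0 → ok
  c2: data parity 1, sent cp 1 → ok
Exactly one row (r0) and one column (c0) fail → the flipped bit is at their intersection.

row 0, column 0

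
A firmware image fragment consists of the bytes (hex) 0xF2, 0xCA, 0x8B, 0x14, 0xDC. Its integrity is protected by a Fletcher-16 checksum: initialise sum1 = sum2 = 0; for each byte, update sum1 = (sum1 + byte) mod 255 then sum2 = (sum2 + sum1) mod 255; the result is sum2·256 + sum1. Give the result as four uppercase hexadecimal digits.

Running sums (mod 255):
  after byte 0 (0xF2): sum1=242, sum2=242
  after byte 1 (0xCA): sum1=189, sum2=176
  after byte 2 (0x8B): sum1=73, sum2=249
  after byte 3 (0x14): sum1=93, sum2=87
  after byte 4 (0xDC): sum1=58, sum2=145
Checksum = sum2·256 + sum1 = 145·256 + 58 = 37178 = 0x913A.

913A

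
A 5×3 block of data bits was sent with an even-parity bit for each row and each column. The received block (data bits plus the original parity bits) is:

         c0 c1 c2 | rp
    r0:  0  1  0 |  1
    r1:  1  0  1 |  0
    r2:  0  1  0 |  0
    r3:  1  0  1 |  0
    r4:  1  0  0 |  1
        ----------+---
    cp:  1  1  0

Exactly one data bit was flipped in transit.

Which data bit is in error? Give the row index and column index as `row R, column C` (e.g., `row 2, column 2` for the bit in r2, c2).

Recompute each row's even parity and compare to rp:
  r0: data parity 1, sent rp 1 → ok
  r1: data parity 0, sent rp 0 → ok
  r2: data parity 1, sent rp 0 → mismatch
  r3: data parity 0, sent rp 0 → ok
  r4: data parity 1, sent rp 1 → ok
Recompute each column's even parity and compare to cp:
  c0: data parity 1, sent cp 1 → ok
  c1: data parity 0, sent cp 1 → mismatch
  c2: data parity 0, sent cp 0 → ok
Exactly one row (r2) and one column (c1) fail → the flipped bit is at their intersection.

row 2, column 1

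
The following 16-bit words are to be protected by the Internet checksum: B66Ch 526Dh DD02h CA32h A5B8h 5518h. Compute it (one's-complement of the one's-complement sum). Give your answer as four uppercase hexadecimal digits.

551F

One's-complement addition (fold any carry out of bit 15 back into bit 0):
  0xB66C + 0x526D = 0x108D9 → wrap carry → 0x08DA
  0x08DA + 0xDD02 = 0x0E5DC
  0xE5DC + 0xCA32 = 0x1B00E → wrap carry → 0xB00F
  0xB00F + 0xA5B8 = 0x155C7 → wrap carry → 0x55C8
  0x55C8 + 0x5518 = 0x0AAE0
One's-complement sum = 0xAAE0.
Checksum = ~0xAAE0 & 0xFFFF = 0x551F.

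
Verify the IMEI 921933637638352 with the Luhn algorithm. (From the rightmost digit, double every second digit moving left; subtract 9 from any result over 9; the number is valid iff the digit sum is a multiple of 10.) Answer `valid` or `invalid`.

From the right, keep odd positions and double even positions (subtract 9 from any doubled value over 9):
  doubled (positions 2,4,...): 1 7 3 6 6 9 4 → sum 36
  kept (positions 1,3,...): 2 3 3 7 6 3 1 9 → sum 34
Total = 70.
70 mod 10 = 0, so the number is valid.

valid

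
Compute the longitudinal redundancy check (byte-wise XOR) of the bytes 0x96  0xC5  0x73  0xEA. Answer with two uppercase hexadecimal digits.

XOR the bytes together:
  start with 0x96
  0x96 ⊕ 0xC5 = 0x53
  0x53 ⊕ 0x73 = 0x20
  0x20 ⊕ 0xEA = 0xCA

CA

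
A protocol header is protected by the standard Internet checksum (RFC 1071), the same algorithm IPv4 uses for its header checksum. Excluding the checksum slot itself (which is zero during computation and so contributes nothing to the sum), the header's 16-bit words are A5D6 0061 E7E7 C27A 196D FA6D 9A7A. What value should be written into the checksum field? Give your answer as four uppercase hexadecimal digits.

0110

One's-complement addition (fold any carry out of bit 15 back into bit 0):
  0xA5D6 + 0x0061 = 0x0A637
  0xA637 + 0xE7E7 = 0x18E1E → wrap carry → 0x8E1F
  0x8E1F + 0xC27A = 0x15099 → wrap carry → 0x509A
  0x509A + 0x196D = 0x06A07
  0x6A07 + 0xFA6D = 0x16474 → wrap carry → 0x6475
  0x6475 + 0x9A7A = 0x0FEEF
One's-complement sum = 0xFEEF.
Checksum = ~0xFEEF & 0xFFFF = 0x0110.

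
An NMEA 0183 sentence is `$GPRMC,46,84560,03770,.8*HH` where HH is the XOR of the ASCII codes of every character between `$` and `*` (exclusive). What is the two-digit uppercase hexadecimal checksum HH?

53

XOR the ASCII codes of the payload characters:
  'G' = 0x47 → acc = 0x47
  'P' = 0x50 → acc = 0x17
  'R' = 0x52 → acc = 0x45
  'M' = 0x4D → acc = 0x08
  'C' = 0x43 → acc = 0x4B
  ',' = 0x2C → acc = 0x67
  '4' = 0x34 → acc = 0x53
  '6' = 0x36 → acc = 0x65
  ',' = 0x2C → acc = 0x49
  '8' = 0x38 → acc = 0x71
  '4' = 0x34 → acc = 0x45
  '5' = 0x35 → acc = 0x70
  '6' = 0x36 → acc = 0x46
  '0' = 0x30 → acc = 0x76
  ',' = 0x2C → acc = 0x5A
  '0' = 0x30 → acc = 0x6A
  '3' = 0x33 → acc = 0x59
  '7' = 0x37 → acc = 0x6E
  '7' = 0x37 → acc = 0x59
  '0' = 0x30 → acc = 0x69
  ',' = 0x2C → acc = 0x45
  '.' = 0x2E → acc = 0x6B
  '8' = 0x38 → acc = 0x53
Checksum = 0x53.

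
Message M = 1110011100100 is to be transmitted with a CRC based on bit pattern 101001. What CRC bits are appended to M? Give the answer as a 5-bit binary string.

Append 5 zeros: 111001110010000000. Divide by 101001 (XOR where the leading bit is 1):
  pos 0: 111001 XOR 101001 = 010000
  pos 1: 100001 XOR 101001 = 001000
  pos 3: 100010 XOR 101001 = 001011
  pos 5: 101101 XOR 101001 = 000100
  pos 8: 100000 XOR 101001 = 001001
  pos 10: 100100 XOR 101001 = 001101
  pos 12: 110100 XOR 101001 = 011101
Remainder (last 5 bits) = 11101. This is the CRC / FCS.

11101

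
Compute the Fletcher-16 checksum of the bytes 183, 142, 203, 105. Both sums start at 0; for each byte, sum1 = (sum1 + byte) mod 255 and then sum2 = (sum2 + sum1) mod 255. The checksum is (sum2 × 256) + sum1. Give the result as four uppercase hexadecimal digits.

Running sums (mod 255):
  after byte 0 (183): sum1=183, sum2=183
  after byte 1 (142): sum1=70, sum2=253
  after byte 2 (203): sum1=18, sum2=16
  after byte 3 (105): sum1=123, sum2=139
Checksum = sum2·256 + sum1 = 139·256 + 123 = 35707 = 0x8B7B.

8B7B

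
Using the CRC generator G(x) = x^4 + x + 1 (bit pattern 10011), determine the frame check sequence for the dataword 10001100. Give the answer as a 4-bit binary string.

1001

Append 4 zeros: 100011000000. Divide by 10011 (XOR where the leading bit is 1):
  pos 0: 10001 XOR 10011 = 00010
  pos 3: 10100 XOR 10011 = 00111
  pos 5: 11100 XOR 10011 = 01111
  pos 6: 11110 XOR 10011 = 01101
  pos 7: 11010 XOR 10011 = 01001
Remainder (last 4 bits) = 1001. This is the CRC / FCS.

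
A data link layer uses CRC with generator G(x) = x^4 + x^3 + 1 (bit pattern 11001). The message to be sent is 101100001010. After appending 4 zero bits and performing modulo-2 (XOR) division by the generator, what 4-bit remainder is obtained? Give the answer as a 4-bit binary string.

1000

Append 4 zeros: 1011000010100000. Divide by 11001 (XOR where the leading bit is 1):
  pos 0: 10110 XOR 11001 = 01111
  pos 1: 11110 XOR 11001 = 00111
  pos 3: 11100 XOR 11001 = 00101
  pos 5: 10110 XOR 11001 = 01111
  pos 6: 11111 XOR 11001 = 00110
  pos 8: 11000 XOR 11001 = 00001
Remainder (last 4 bits) = 1000. This is the CRC / FCS.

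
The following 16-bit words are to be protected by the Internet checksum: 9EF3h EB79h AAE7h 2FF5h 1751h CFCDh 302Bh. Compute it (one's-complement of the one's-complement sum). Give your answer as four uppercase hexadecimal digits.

One's-complement addition (fold any carry out of bit 15 back into bit 0):
  0x9EF3 + 0xEB79 = 0x18A6C → wrap carry → 0x8A6D
  0x8A6D + 0xAAE7 = 0x13554 → wrap carry → 0x3555
  0x3555 + 0x2FF5 = 0x0654A
  0x654A + 0x1751 = 0x07C9B
  0x7C9B + 0xCFCD = 0x14C68 → wrap carry → 0x4C69
  0x4C69 + 0x302B = 0x07C94
One's-complement sum = 0x7C94.
Checksum = ~0x7C94 & 0xFFFF = 0x836B.

836B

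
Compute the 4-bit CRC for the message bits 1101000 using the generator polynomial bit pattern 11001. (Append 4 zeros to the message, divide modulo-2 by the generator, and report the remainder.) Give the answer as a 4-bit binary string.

1000

Append 4 zeros: 11010000000. Divide by 11001 (XOR where the leading bit is 1):
  pos 0: 11010 XOR 11001 = 00011
  pos 3: 11000 XOR 11001 = 00001
Remainder (last 4 bits) = 1000. This is the CRC / FCS.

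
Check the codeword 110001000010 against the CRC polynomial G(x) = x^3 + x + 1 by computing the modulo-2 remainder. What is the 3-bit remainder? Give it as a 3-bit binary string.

010

Modulo-2 division of 110001000010 by 1011:
  pos 0: 1100 XOR 1011 = 0111
  pos 1: 1110 XOR 1011 = 0101
  pos 2: 1011 XOR 1011 = 0000
Remainder = 010 (nonzero — an error is detected).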